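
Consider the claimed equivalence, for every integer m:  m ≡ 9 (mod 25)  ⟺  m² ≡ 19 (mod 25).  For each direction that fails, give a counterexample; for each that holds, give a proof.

Neither implication holds.

(⟹) This fails: take m = 9. Then 9 ≡ 9 (mod 25), but 9² = 81 ≡ 6 (mod 25), not 19.

(⟸) This fails: take m = 12. Then 12² = 144 ≡ 19 (mod 25), yet 12 ≡ 12 (mod 25), not 9.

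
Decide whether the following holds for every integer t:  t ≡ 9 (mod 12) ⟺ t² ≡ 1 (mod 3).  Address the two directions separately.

(→) This fails: take t = 9. Then 9 ≡ 9 (mod 12), but 9² = 81 ≡ 0 (mod 3), not 1.

(←) This fails: take t = 1. Then 1² = 1 ≡ 1 (mod 3), yet 1 ≡ 1 (mod 12), not 9.

(⇒) fails and (⇐) fails.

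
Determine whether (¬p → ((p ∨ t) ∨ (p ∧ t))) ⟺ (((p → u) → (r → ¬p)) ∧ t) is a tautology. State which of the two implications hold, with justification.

Not equivalent: only (⇐) holds.

(→) This fails. Under u = F, r = F, p = T, t = F, the left side is true but the right side is false.

(←) Assume the antecedent. If t is true, ¬p → ((p ∨ t) ∨ (p ∧ t)) reduces to true regardless of the other variables. If t is false, the antecedent cannot hold. Either way ¬p → ((p ∨ t) ∨ (p ∧ t)) holds.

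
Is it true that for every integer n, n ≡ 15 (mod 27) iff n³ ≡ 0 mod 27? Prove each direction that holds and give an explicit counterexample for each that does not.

Only the forward direction holds.

Forward direction. Suppose n ≡ 15 (mod 27). Write n = 27j + 15. Then (27j + 15)³ = 19683j³ + 32805j² + 18225j + 3375 = 27(729j³ + 1215j² + 675j + 125) + 0, so n³ ≡ 0 (mod 27).

Converse. This fails: take n = 0. Then 0³ = 0 ≡ 0 (mod 27), yet 0 ≡ 0 (mod 27), not 15.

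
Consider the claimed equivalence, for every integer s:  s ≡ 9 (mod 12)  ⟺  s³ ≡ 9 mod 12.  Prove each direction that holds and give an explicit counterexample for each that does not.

Equivalent; both directions hold.

[⇐] Suppose s³ ≡ 9 (mod 12). The only residue r in {0, …, 11} with r³ ≡ 9 (mod 12) is r = 9, so s ≡ 9 (mod 12).

[⇒] Suppose s ≡ 9 (mod 12). Write s = 12j + 9. Then (12j + 9)³ = 1728j³ + 3888j² + 2916j + 729 = 12(144j³ + 324j² + 243j + 60) + 9, so s³ ≡ 9 (mod 12).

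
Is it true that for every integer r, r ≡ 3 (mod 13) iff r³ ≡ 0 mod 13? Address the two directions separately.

(⇒) fails and (⇐) fails.

Forward direction. This fails: take r = 3. Then 3 ≡ 3 (mod 13), but 3³ = 27 ≡ 1 (mod 13), not 0.

Converse. This fails: take r = 0. Then 0³ = 0 ≡ 0 (mod 13), yet 0 ≡ 0 (mod 13), not 3.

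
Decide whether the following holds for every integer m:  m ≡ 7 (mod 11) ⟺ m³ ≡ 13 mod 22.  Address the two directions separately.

[⇒] This fails: take m = 18. Then 18 ≡ 7 (mod 11), but 18³ = 5832 ≡ 2 (mod 22), not 13.

[⇐] Conversely, the residues r modulo 22 with r³ ≡ 13 (mod 22) are exactly {7}, and each is ≡ 7 (mod 11).

Only the reverse direction holds.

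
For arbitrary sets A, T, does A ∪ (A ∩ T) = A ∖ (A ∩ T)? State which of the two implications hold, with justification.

(⟹) This inclusion fails. Take A = {1}, T = {1}; then 1 ∈ A ∪ (A ∩ T) but 1 ∉ A ∖ (A ∩ T).

(⟸) Let x ∈ A ∖ (A ∩ T). Then x ∈ A and x ∉ T, from which x ∈ A ∪ (A ∩ T).

Only the reverse inclusion holds.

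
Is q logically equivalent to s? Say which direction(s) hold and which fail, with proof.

Both directions fail.

(→) This fails. Under s = F, q = T, the left side is true but the right side is false.

(←) This fails. Under s = T, q = F, the left side is false but the right side is true.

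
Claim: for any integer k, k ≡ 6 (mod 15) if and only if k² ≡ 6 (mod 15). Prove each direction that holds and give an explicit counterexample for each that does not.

(⇒) Suppose k ≡ 6 (mod 15). Write k = 15j + 6. Then (15j + 6)² = 225j² + 180j + 36 = 15(15j² + 12j + 2) + 6, so k² ≡ 6 (mod 15).

(⇐) This fails: take k = 9. Then 9² = 81 ≡ 6 (mod 15), yet 9 ≡ 9 (mod 15), not 6.

Only the forward direction holds.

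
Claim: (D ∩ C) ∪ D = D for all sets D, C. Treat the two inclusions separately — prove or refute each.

(⟹) Let x ∈ (D ∩ C) ∪ D. Then either x ∈ D and x ∉ C; or x ∈ D ∩ C. In each case x ∈ D, so (D ∩ C) ∪ D ⊆ D.

(⟸) Let x ∈ D. Then either x ∈ D and x ∉ C; or x ∈ D ∩ C. In each case x ∈ (D ∩ C) ∪ D, so D ⊆ (D ∩ C) ∪ D.

Both inclusions hold; the sets are equal.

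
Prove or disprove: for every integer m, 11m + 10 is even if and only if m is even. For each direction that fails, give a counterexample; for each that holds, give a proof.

The biconditional holds.

[⇒] Suppose 11m + 10 is even. Since 11 is odd, 11m and m have the same parity, so 11m + 10 ≡ m + 10 (mod 2). As 10 is even, 11m + 10 is even exactly when m is even. Thus m is even.

[⇐] Conversely, suppose m is even; write m = 2j. Then 11m + 10 = 11·(2j) + 10 = 2·11j + 10, which is even.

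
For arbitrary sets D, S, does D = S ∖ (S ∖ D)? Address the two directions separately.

(⟹) This inclusion fails. Take D = {1}, S = ∅; then 1 ∈ D but 1 ∉ S ∖ (S ∖ D).

(⟸) Let x ∈ S ∖ (S ∖ D). Then x ∈ D ∩ S, from which x ∈ D.

The sets are not equal: only the reverse inclusion holds.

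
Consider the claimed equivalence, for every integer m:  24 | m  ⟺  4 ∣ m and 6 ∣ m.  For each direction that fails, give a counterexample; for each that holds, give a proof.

The forward direction holds; the converse fails.

(⇐) This fails: take m = 12. Both 4 ∣ 12 and 6 ∣ 12, yet 12 is not a multiple of 24 (since 12 = 0·24 + 12), so 24 ∤ 12.

(⇒) If 24 ∣ m, write m = 24q. Since 24 = 6·4, m = 4·(6q), so 4 ∣ m; and since 24 = 4·6, m = 6·(4q), so 6 ∣ m.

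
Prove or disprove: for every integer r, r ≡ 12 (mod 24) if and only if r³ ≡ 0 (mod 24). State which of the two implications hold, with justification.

Only the forward direction holds.

(→) Suppose r ≡ 12 (mod 24). Write r = 24j + 12. Then (24j + 12)³ = 13824j³ + 20736j² + 10368j + 1728 = 24(576j³ + 864j² + 432j + 72) + 0, so r³ ≡ 0 (mod 24).

(←) This fails: take r = 0. Then 0³ = 0 ≡ 0 (mod 24), yet 0 ≡ 0 (mod 24), not 12.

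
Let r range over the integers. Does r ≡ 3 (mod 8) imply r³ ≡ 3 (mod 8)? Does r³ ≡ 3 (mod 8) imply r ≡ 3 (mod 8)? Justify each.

Equivalent; both directions hold.

(⇒) Suppose r ≡ 3 (mod 8). Write r = 8j + 3. Then (8j + 3)³ = 512j³ + 576j² + 216j + 27 = 8(64j³ + 72j² + 27j + 3) + 3, so r³ ≡ 3 (mod 8).

(⇐) Conversely, suppose r³ ≡ 3 (mod 8). The only residue r in {0, …, 7} with r³ ≡ 3 (mod 8) is r = 3, so r ≡ 3 (mod 8).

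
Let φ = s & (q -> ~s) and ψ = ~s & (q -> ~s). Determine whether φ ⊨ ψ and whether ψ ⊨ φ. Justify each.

Neither direction holds.

(→) This fails. Under q = F, s = T, the left side is true but the right side is false.

(←) This fails. Under q = F, s = F, the left side is false but the right side is true.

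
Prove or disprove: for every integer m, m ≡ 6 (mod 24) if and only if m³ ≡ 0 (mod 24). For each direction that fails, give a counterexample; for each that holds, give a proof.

Not equivalent: only (⇒) holds.

(⇒) Suppose m ≡ 6 (mod 24). Write m = 24j + 6. Then (24j + 6)³ = 13824j³ + 10368j² + 2592j + 216 = 24(576j³ + 432j² + 108j + 9) + 0, so m³ ≡ 0 (mod 24).

(⇐) This fails: take m = 0. Then 0³ = 0 ≡ 0 (mod 24), yet 0 ≡ 0 (mod 24), not 6.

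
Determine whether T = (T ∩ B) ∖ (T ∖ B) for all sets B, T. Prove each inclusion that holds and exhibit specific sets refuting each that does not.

Only the reverse inclusion holds.

(⊆) This inclusion fails. Take B = ∅, T = {1}; then 1 ∈ T but 1 ∉ (T ∩ B) ∖ (T ∖ B).

(⊇) Let x ∈ (T ∩ B) ∖ (T ∖ B). Then x ∈ B ∩ T, from which x ∈ T.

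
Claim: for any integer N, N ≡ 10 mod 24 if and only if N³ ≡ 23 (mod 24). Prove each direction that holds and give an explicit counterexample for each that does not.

(→) This fails: take N = 10. Then 10 ≡ 10 (mod 24), but 10³ = 1000 ≡ 16 (mod 24), not 23.

(←) This fails: take N = 23. Then 23³ = 12167 ≡ 23 (mod 24), yet 23 ≡ 23 (mod 24), not 10.

Both directions fail.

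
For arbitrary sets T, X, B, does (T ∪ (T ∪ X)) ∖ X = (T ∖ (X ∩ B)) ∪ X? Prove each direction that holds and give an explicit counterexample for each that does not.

(⊆) holds; (⊇) fails.

(⟹) Let x ∈ (T ∪ (T ∪ X)) ∖ X. Then either x ∈ T and x ∉ X, B; or x ∈ T ∩ B and x ∉ X. In each case x ∈ (T ∖ (X ∩ B)) ∪ X, so (T ∪ (T ∪ X)) ∖ X ⊆ (T ∖ (X ∩ B)) ∪ X.

(⟸) This inclusion fails. Take T = ∅, X = {1}, B = ∅; then 1 ∈ (T ∖ (X ∩ B)) ∪ X but 1 ∉ (T ∪ (T ∪ X)) ∖ X.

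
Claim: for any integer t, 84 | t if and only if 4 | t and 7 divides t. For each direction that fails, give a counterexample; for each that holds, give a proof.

(→) If 84 ∣ t, write t = 84q. Since 84 = 21·4, t = 4·(21q), so 4 ∣ t; and since 84 = 12·7, t = 7·(12q), so 7 ∣ t.

(←) This fails: take t = 28. Both 4 ∣ 28 and 7 ∣ 28, yet 28 is not a multiple of 84 (since 28 = 0·84 + 28), so 84 ∤ 28.

Only the forward implication holds.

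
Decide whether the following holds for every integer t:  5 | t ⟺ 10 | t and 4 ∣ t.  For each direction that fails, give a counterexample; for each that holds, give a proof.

Not equivalent: only (⇐) holds.

[⇒] This fails: take t = 5. Certainly 5 ∣ 5, but 10 ∤ 5.

[⇐] Suppose 10 ∣ t and 4 ∣ t. Any common multiple of 10 and 4 is a multiple of their lcm; here lcm(10, 4) = 10·4/gcd(10, 4) = 40/2 = 20, so 20 ∣ t. Since 5 ∣ 20, it follows that 5 ∣ t.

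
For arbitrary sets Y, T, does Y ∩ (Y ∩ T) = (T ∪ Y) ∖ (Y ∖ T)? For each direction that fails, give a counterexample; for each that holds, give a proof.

Only the forward inclusion holds.

Forward inclusion. Let x ∈ Y ∩ (Y ∩ T). Then x ∈ Y ∩ T, from which x ∈ (T ∪ Y) ∖ (Y ∖ T).

Reverse inclusion. This inclusion fails. Take Y = ∅, T = {1}; then 1 ∈ (T ∪ Y) ∖ (Y ∖ T) but 1 ∉ Y ∩ (Y ∩ T).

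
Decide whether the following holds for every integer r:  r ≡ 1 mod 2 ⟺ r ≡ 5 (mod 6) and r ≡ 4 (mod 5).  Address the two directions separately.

(←) If r ≡ 5 (mod 6) and r ≡ 4 (mod 5), then by the Chinese remainder theorem r ≡ 29 (mod 30). Since 29 ≡ 1 (mod 2) and 2 ∣ 30, we get r ≡ 1 (mod 2).

(→) This fails: r = 1 gives 1 ≡ 1 (mod 2) but 1 ≡ 1 (mod 6), so the conjunction on the right does not hold.

Only the reverse direction holds.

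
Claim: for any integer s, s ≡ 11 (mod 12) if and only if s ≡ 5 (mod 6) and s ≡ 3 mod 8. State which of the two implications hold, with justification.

(⇒) fails; (⇐) holds.

(→) This fails: s = 23 gives 23 ≡ 11 (mod 12) but 23 ≡ 7 (mod 8), so the conjunction on the right does not hold.

(←) Conversely, if s ≡ 5 (mod 6) and s ≡ 3 (mod 8), then by the Chinese remainder theorem s ≡ 11 (mod 24). Since 11 ≡ 11 (mod 12) and 12 ∣ 24, we get s ≡ 11 (mod 12).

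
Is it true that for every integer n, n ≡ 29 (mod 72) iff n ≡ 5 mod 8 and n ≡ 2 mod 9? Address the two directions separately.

(⟹) Suppose n ≡ 29 (mod 72); write n = 72j + 29. Since 8 ∣ 72, reducing mod 8 gives n ≡ 29 ≡ 5 (mod 8); since 9 ∣ 72, reducing mod 9 gives n ≡ 29 ≡ 2 (mod 9).

(⟸) Conversely, if n ≡ 5 (mod 8) and n ≡ 2 (mod 9), then by the Chinese remainder theorem n ≡ 29 (mod 72). This is exactly n ≡ 29 (mod 72).

Both implications hold.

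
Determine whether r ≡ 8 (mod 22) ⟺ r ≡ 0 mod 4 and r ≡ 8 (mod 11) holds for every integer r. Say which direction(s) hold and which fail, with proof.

Only the reverse direction holds.

[⇒] This fails: r = 30 gives 30 ≡ 8 (mod 22) but 30 ≡ 2 (mod 4), so the conjunction on the right does not hold.

[⇐] Conversely, if r ≡ 0 (mod 4) and r ≡ 8 (mod 11), then by the Chinese remainder theorem r ≡ 8 (mod 44). Since 8 ≡ 8 (mod 22) and 22 ∣ 44, we get r ≡ 8 (mod 22).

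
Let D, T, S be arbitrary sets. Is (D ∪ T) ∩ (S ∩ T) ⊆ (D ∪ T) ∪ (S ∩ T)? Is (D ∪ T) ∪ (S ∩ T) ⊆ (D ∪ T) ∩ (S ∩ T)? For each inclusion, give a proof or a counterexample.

(⊆) Let x ∈ (D ∪ T) ∩ (S ∩ T). Then either x ∈ T ∩ S and x ∉ D; or x ∈ D ∩ T ∩ S. In each case x ∈ (D ∪ T) ∪ (S ∩ T), so (D ∪ T) ∩ (S ∩ T) ⊆ (D ∪ T) ∪ (S ∩ T).

(⊇) This inclusion fails. Take D = {1}, T = ∅, S = ∅; then 1 ∈ (D ∪ T) ∪ (S ∩ T) but 1 ∉ (D ∪ T) ∩ (S ∩ T).

Only the forward inclusion holds.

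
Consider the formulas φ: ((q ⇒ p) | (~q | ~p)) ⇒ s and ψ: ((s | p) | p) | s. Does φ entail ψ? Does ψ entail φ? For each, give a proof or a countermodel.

Not equivalent: only (⇒) holds.

[⇒] Assume the antecedent. If s is true, ((s | p) | p) | s reduces to true regardless of the other variables. If s is false, the antecedent cannot hold. Either way ((s | p) | p) | s holds.

[⇐] This fails. Under s = F, p = T, q = F, the left side is false but the right side is true.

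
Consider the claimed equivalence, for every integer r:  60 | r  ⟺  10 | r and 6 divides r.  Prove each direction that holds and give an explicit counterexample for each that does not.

Only the forward implication holds.

[⇒] If 60 ∣ r, write r = 60q. Since 60 = 6·10, r = 10·(6q), so 10 ∣ r; and since 60 = 10·6, r = 6·(10q), so 6 ∣ r.

[⇐] This fails: take r = 30. Both 10 ∣ 30 and 6 ∣ 30, yet 30 is not a multiple of 60 (since 30 = 0·60 + 30), so 60 ∤ 30.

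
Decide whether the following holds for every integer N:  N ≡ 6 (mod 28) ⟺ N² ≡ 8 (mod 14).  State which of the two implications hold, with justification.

(→) Suppose N ≡ 6 (mod 28). Then N² ≡ 6² = 36 (mod 28), and since 14 ∣ 28, also N² ≡ 8 (mod 14).

(←) This fails: take N = 8. Then 8² = 64 ≡ 8 (mod 14), yet 8 ≡ 8 (mod 28), not 6.

The forward direction holds; the converse fails.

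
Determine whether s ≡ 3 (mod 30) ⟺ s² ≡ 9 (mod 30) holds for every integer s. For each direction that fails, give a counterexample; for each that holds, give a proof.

(⟸) This fails: take s = 27. Then 27² = 729 ≡ 9 (mod 30), yet 27 ≡ 27 (mod 30), not 3.

(⟹) Suppose s ≡ 3 (mod 30). Write s = 30j + 3. Then (30j + 3)² = 900j² + 180j + 9 = 30(30j² + 6j) + 9, so s² ≡ 9 (mod 30).

Not equivalent: only (⇒) holds.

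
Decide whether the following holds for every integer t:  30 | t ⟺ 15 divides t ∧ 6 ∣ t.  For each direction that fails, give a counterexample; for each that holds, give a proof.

Both directions hold.

(⇒) If 30 ∣ t, write t = 30q. Since 30 = 2·15, t = 15·(2q), so 15 ∣ t; and since 30 = 5·6, t = 6·(5q), so 6 ∣ t.

(⇐) Suppose 15 ∣ t and 6 ∣ t. Any common multiple of 15 and 6 is a multiple of their lcm; here lcm(15, 6) = 15·6/gcd(15, 6) = 90/3 = 30, so 30 ∣ t.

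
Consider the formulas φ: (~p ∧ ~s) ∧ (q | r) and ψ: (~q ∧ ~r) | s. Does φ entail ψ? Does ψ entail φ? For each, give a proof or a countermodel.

Forward direction. This fails. Under p = F, s = F, r = F, q = T, the left side is true but the right side is false.

Converse. This fails. Under p = F, s = F, r = F, q = F, the left side is false but the right side is true.

Neither direction holds.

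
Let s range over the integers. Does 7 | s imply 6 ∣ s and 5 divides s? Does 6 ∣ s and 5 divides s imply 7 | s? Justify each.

(⇒) This fails: take s = 7. Certainly 7 ∣ 7, but 6 ∤ 7.

(⇐) This fails: take s = 30. Both 6 ∣ 30 and 5 ∣ 30, yet 30 is not a multiple of 7 (since 30 = 4·7 + 2), so 7 ∤ 30.

(⇒) fails and (⇐) fails.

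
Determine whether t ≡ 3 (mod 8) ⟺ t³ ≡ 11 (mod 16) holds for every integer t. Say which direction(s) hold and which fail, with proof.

(⇒) This fails: take t = 11. Then 11 ≡ 3 (mod 8), but 11³ = 1331 ≡ 3 (mod 16), not 11.

(⇐) Conversely, the residues r modulo 16 with r³ ≡ 11 (mod 16) are exactly {3}, and each is ≡ 3 (mod 8).

Not equivalent: only (⇐) holds.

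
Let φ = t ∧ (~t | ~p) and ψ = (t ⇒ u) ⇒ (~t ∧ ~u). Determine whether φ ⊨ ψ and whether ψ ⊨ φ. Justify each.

(⇒) fails and (⇐) fails.

Forward direction. This fails. Under t = T, p = F, u = T, the left side is true but the right side is false.

Converse. This fails. Under t = F, p = F, u = F, the left side is false but the right side is true.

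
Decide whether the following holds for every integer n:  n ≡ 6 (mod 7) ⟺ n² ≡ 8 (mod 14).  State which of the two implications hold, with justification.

Neither implication holds.

(⟹) This fails: take n = 13. Then 13 ≡ 6 (mod 7), but 13² = 169 ≡ 1 (mod 14), not 8.

(⟸) This fails: take n = 8. Then 8² = 64 ≡ 8 (mod 14), yet 8 ≡ 1 (mod 7), not 6.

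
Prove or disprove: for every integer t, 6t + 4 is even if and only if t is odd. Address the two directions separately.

[⇐] Suppose t is odd. Since 6 is even, 6t is even for every t, so 6t + 4 has the same parity as 4, which is even. Hence 6t + 4 is even.

[⇒] This fails: take t = 0. Then 6t + 4 = 4, which is even, yet t = 0 is even, not odd.

Only the reverse direction holds.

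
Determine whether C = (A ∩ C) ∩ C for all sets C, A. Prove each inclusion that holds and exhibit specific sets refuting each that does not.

(⊇) Let x ∈ (A ∩ C) ∩ C. Then x ∈ C ∩ A, from which x ∈ C.

(⊆) This inclusion fails. Take C = {1}, A = ∅; then 1 ∈ C but 1 ∉ (A ∩ C) ∩ C.

(⊆) fails; (⊇) holds.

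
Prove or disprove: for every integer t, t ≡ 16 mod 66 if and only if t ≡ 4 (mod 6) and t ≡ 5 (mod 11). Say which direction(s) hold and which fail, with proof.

The biconditional holds.

(→) Suppose t ≡ 16 (mod 66); write t = 66j + 16. Since 6 ∣ 66, reducing mod 6 gives t ≡ 16 ≡ 4 (mod 6); since 11 ∣ 66, reducing mod 11 gives t ≡ 16 ≡ 5 (mod 11).

(←) Conversely, if t ≡ 4 (mod 6) and t ≡ 5 (mod 11), then by the Chinese remainder theorem t ≡ 16 (mod 66). This is exactly t ≡ 16 (mod 66).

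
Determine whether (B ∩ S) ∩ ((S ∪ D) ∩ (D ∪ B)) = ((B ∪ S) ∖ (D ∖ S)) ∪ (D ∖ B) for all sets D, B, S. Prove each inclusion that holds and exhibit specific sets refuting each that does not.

The sets are not equal: only the forward inclusion holds.

(⟹) Let x ∈ (B ∩ S) ∩ ((S ∪ D) ∩ (D ∪ B)). Then either x ∈ B ∩ S and x ∉ D; or x ∈ D ∩ B ∩ S. In each case x ∈ ((B ∪ S) ∖ (D ∖ S)) ∪ (D ∖ B), so (B ∩ S) ∩ ((S ∪ D) ∩ (D ∪ B)) ⊆ ((B ∪ S) ∖ (D ∖ S)) ∪ (D ∖ B).

(⟸) This inclusion fails. Take D = {1}, B = ∅, S = ∅; then 1 ∈ ((B ∪ S) ∖ (D ∖ S)) ∪ (D ∖ B) but 1 ∉ (B ∩ S) ∩ ((S ∪ D) ∩ (D ∪ B)).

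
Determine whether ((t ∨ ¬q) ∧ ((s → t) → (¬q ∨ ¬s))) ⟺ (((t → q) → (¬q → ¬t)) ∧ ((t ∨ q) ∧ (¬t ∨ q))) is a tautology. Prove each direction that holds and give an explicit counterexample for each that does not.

Both directions fail.

[⇒] This fails. Under t = F, s = F, q = F, the left side is true but the right side is false.

[⇐] This fails. Under t = F, s = F, q = T, the left side is false but the right side is true.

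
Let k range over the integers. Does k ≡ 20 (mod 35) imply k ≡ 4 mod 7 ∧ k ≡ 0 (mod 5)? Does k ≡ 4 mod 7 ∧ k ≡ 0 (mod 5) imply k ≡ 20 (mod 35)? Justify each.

[⇒] This fails: k = 20 gives 20 ≡ 20 (mod 35) but 20 ≡ 6 (mod 7), so the conjunction on the right does not hold.

[⇐] This fails: k = 25 satisfies both congruences on the right (25 ≡ 4 mod 7 and 25 ≡ 0 mod 5) yet 25 ≡ 25 (mod 35), not 20.

Both directions fail.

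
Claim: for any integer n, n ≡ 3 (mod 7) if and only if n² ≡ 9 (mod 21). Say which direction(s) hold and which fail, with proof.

Neither direction holds.

Forward direction. This fails: take n = 10. Then 10 ≡ 3 (mod 7), but 10² = 100 ≡ 16 (mod 21), not 9.

Converse. This fails: take n = 18. Then 18² = 324 ≡ 9 (mod 21), yet 18 ≡ 4 (mod 7), not 3.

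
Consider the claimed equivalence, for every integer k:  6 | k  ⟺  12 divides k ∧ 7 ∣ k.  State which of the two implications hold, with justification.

The forward direction fails; the converse holds.

(⇐) Suppose 12 ∣ k and 7 ∣ k. Any common multiple of 12 and 7 is a multiple of their lcm; here gcd(12, 7) = 1, so lcm(12, 7) = 12·7 = 84, so 84 ∣ k. Since 6 ∣ 84, it follows that 6 ∣ k.

(⇒) This fails: take k = 6. Certainly 6 ∣ 6, but 12 ∤ 6.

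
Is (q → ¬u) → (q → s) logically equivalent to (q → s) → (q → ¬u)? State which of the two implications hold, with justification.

(⇒) This fails. Under q = T, u = T, s = T, the left side is true but the right side is false.

(⇐) This fails. Under q = T, u = F, s = F, the left side is false but the right side is true.

Neither implication holds.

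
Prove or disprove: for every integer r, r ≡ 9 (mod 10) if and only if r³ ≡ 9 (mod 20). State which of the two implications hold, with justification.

(⇒) fails; (⇐) holds.

(⟹) This fails: take r = 19. Then 19 ≡ 9 (mod 10), but 19³ = 6859 ≡ 19 (mod 20), not 9.

(⟸) Conversely, the residues r modulo 20 with r³ ≡ 9 (mod 20) are exactly {9}, and each is ≡ 9 (mod 10).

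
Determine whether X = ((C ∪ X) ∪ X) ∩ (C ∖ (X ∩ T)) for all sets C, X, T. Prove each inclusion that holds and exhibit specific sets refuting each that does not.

(⟹) This inclusion fails. Take C = ∅, X = {1}, T = ∅; then 1 ∈ X but 1 ∉ ((C ∪ X) ∪ X) ∩ (C ∖ (X ∩ T)).

(⟸) This inclusion fails. Take C = {1}, X = ∅, T = ∅; then 1 ∈ ((C ∪ X) ∪ X) ∩ (C ∖ (X ∩ T)) but 1 ∉ X.

Neither inclusion holds.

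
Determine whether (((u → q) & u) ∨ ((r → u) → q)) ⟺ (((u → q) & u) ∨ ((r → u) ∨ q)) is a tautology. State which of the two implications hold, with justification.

[⇒] This fails. Under q = F, r = T, u = F, the left side is true but the right side is false.

[⇐] This fails. Under q = F, r = F, u = F, the left side is false but the right side is true.

Neither direction holds.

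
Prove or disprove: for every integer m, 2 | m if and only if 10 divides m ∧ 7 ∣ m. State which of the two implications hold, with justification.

(→) This fails: take m = 2. Certainly 2 ∣ 2, but 10 ∤ 2.

(←) Suppose 10 ∣ m and 7 ∣ m. Any common multiple of 10 and 7 is a multiple of their lcm; here gcd(10, 7) = 1, so lcm(10, 7) = 10·7 = 70, so 70 ∣ m. Since 2 ∣ 70, it follows that 2 ∣ m.

(⇒) fails; (⇐) holds.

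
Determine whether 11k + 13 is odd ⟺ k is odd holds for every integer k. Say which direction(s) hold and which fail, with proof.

(⟹) This fails: k = 6 gives 11k + 13 = 79, which is odd, but 6 is even, not odd.

(⟸) This also fails: k = 5 is odd, but 11k + 13 = 68 is even, not odd.

Neither implication holds.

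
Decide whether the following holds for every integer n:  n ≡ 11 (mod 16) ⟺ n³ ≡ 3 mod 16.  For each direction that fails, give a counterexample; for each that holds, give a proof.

Both directions hold.

(⇒) Suppose n ≡ 11 (mod 16). Write n = 16j + 11. Then (16j + 11)³ = 4096j³ + 8448j² + 5808j + 1331 = 16(256j³ + 528j² + 363j + 83) + 3, so n³ ≡ 3 (mod 16).

(⇐) Conversely, suppose n³ ≡ 3 (mod 16). The only residue r in {0, …, 15} with r³ ≡ 3 (mod 16) is r = 11, so n ≡ 11 (mod 16).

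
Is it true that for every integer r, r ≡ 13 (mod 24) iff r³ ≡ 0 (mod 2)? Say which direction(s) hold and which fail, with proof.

(⇒) This fails: take r = 13. Then 13 ≡ 13 (mod 24), but 13³ = 2197 ≡ 1 (mod 2), not 0.

(⇐) This fails: take r = 0. Then 0³ = 0 ≡ 0 (mod 2), yet 0 ≡ 0 (mod 24), not 13.

Both directions fail.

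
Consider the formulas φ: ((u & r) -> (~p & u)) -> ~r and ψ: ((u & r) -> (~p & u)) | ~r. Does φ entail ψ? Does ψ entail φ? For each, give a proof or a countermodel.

Neither direction holds.

(⟹) This fails. Under r = T, p = T, u = T, the left side is true but the right side is false.

(⟸) This fails. Under r = T, p = F, u = F, the left side is false but the right side is true.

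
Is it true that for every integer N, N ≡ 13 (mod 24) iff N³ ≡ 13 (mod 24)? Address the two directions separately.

Both implications hold.

(←) Suppose N³ ≡ 13 (mod 24). The only residue r in {0, …, 23} with r³ ≡ 13 (mod 24) is r = 13, so N ≡ 13 (mod 24).

(→) Suppose N ≡ 13 (mod 24). Write N = 24j + 13. Then (24j + 13)³ = 13824j³ + 22464j² + 12168j + 2197 = 24(576j³ + 936j² + 507j + 91) + 13, so N³ ≡ 13 (mod 24).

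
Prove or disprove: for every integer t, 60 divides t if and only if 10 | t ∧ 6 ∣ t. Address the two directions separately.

The forward direction holds; the converse fails.

[⇒] If 60 ∣ t, write t = 60q. Since 60 = 6·10, t = 10·(6q), so 10 ∣ t; and since 60 = 10·6, t = 6·(10q), so 6 ∣ t.

[⇐] This fails: take t = 30. Both 10 ∣ 30 and 6 ∣ 30, yet 30 is not a multiple of 60 (since 30 = 0·60 + 30), so 60 ∤ 30.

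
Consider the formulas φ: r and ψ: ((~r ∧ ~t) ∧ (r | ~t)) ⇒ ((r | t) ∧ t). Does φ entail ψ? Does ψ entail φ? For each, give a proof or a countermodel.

Only the forward direction holds.

[⇒] Assume the antecedent. If r is true, the consequent reduces to true regardless of the other variables. If r is false, the antecedent cannot hold. Either way the consequent holds.

[⇐] This fails. Under r = F, t = T, the left side is false but the right side is true.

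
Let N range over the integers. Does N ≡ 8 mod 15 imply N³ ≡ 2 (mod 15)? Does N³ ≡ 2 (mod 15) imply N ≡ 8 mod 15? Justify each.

Both directions hold; the statement is true.

[⇒] Suppose N ≡ 8 mod 15. Write N = 15j + 8. Then (15j + 8)³ = 3375j³ + 5400j² + 2880j + 512 = 15(225j³ + 360j² + 192j + 34) + 2, so N³ ≡ 2 (mod 15).

[⇐] Conversely, suppose N³ ≡ 2 (mod 15). The only residue r in {0, …, 14} with r³ ≡ 2 (mod 15) is r = 8, so N ≡ 8 (mod 15).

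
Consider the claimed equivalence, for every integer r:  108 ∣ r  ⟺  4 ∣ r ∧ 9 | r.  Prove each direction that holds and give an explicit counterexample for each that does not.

[⇐] This fails: take r = 36. Both 4 ∣ 36 and 9 ∣ 36, yet 36 is not a multiple of 108 (since 36 = 0·108 + 36), so 108 ∤ 36.

[⇒] If 108 ∣ r, write r = 108q. Since 108 = 27·4, r = 4·(27q), so 4 ∣ r; and since 108 = 12·9, r = 9·(12q), so 9 ∣ r.

Not equivalent: only (⇒) holds.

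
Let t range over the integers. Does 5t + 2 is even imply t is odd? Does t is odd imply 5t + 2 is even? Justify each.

(→) This fails: t = 0 gives 5t + 2 = 2, which is even, but 0 is even, not odd.

(←) This also fails: t = 7 is odd, but 5t + 2 = 37 is odd, not even.

Neither implication holds.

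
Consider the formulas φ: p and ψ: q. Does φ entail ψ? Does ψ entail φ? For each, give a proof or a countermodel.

Both directions fail.

[⇒] This fails. Under q = F, p = T, the left side is true but the right side is false.

[⇐] This fails. Under q = T, p = F, the left side is false but the right side is true.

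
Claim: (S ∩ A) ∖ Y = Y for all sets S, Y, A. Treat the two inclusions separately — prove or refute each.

Both inclusions fail.

(⟹) This inclusion fails. Take S = {1}, Y = ∅, A = {1}; then 1 ∈ (S ∩ A) ∖ Y but 1 ∉ Y.

(⟸) This inclusion fails. Take S = ∅, Y = {1}, A = ∅; then 1 ∈ Y but 1 ∉ (S ∩ A) ∖ Y.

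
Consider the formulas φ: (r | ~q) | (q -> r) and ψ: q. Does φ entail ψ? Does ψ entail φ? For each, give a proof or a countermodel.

(→) This fails. Under r = F, q = F, the left side is true but the right side is false.

(←) This fails. Under r = F, q = T, the left side is false but the right side is true.

(⇒) fails and (⇐) fails.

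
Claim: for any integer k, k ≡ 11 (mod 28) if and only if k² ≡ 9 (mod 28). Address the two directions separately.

Not equivalent: only (⇒) holds.

(⇐) This fails: take k = 3. Then 3² = 9 ≡ 9 (mod 28), yet 3 ≡ 3 (mod 28), not 11.

(⇒) Suppose k ≡ 11 (mod 28). Write k = 28j + 11. Then (28j + 11)² = 784j² + 616j + 121 = 28(28j² + 22j + 4) + 9, so k² ≡ 9 (mod 28).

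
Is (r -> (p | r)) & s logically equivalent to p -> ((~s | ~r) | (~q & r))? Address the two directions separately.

(→) This fails. Under s = T, r = T, q = T, p = T, the left side is true but the right side is false.

(←) This fails. Under s = F, r = F, q = F, p = F, the left side is false but the right side is true.

Neither implication holds.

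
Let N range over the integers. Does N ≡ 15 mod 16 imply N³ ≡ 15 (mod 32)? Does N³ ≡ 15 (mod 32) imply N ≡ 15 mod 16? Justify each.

(⇒) fails; (⇐) holds.

(⇐) The residues r modulo 32 with r³ ≡ 15 (mod 32) are exactly {15}, and each is ≡ 15 (mod 16).

(⇒) This fails: take N = 31. Then 31 ≡ 15 (mod 16), but 31³ = 29791 ≡ 31 (mod 32), not 15.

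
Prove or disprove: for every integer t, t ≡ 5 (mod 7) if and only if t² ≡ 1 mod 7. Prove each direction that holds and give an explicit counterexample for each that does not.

Both directions fail.

(⇒) This fails: take t = 5. Then 5 ≡ 5 (mod 7), but 5² = 25 ≡ 4 (mod 7), not 1.

(⇐) This fails: take t = 1. Then 1² = 1 ≡ 1 (mod 7), yet 1 ≡ 1 (mod 7), not 5.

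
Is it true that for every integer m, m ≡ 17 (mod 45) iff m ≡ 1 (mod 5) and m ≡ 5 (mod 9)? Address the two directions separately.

(⇒) This fails: m = 17 gives 17 ≡ 17 (mod 45) but 17 ≡ 2 (mod 5), so the conjunction on the right does not hold.

(⇐) This fails: m = 41 satisfies both congruences on the right (41 ≡ 1 mod 5 and 41 ≡ 5 mod 9) yet 41 ≡ 41 (mod 45), not 17.

Neither direction holds.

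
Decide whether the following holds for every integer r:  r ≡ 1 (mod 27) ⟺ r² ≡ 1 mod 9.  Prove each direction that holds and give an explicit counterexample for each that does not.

Only the forward implication holds.

Forward direction. Suppose r ≡ 1 (mod 27). Then r² ≡ 1² = 1 (mod 27), and since 9 ∣ 27, also r² ≡ 1 (mod 9).

Converse. This fails: take r = 8. Then 8² = 64 ≡ 1 (mod 9), yet 8 ≡ 8 (mod 27), not 1.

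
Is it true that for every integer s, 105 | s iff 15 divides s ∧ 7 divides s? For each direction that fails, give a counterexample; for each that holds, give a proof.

Equivalent; both directions hold.

(⇐) Suppose 15 ∣ s and 7 ∣ s. Any common multiple of 15 and 7 is a multiple of their lcm; here gcd(15, 7) = 1, so lcm(15, 7) = 15·7 = 105, so 105 ∣ s.

(⇒) If 105 ∣ s, write s = 105q. Since 105 = 7·15, s = 15·(7q), so 15 ∣ s; and since 105 = 15·7, s = 7·(15q), so 7 ∣ s.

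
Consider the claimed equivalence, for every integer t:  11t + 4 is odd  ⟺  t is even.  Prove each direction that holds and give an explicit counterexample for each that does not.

(⟹) This fails: t = 1 gives 11t + 4 = 15, which is odd, but 1 is odd, not even.

(⟸) This also fails: t = 4 is even, but 11t + 4 = 48 is even, not odd.

Both directions fail.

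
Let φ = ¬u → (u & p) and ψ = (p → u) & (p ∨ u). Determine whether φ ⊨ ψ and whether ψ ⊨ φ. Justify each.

[⇒] Assume the antecedent. If u is true, (p → u) & (p ∨ u) reduces to true regardless of the other variables. If u is false, the antecedent cannot hold. Either way (p → u) & (p ∨ u) holds.

[⇐] Assume the antecedent. If u is true, ¬u → (u & p) reduces to true regardless of the other variables. If u is false, the antecedent cannot hold. Either way ¬u → (u & p) holds.

The biconditional holds.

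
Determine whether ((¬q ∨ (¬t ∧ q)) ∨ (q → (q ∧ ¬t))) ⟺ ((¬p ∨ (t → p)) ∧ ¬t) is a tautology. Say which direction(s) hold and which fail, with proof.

(⟸) Assume the antecedent. If p is true, the antecedent forces (p = T, t = F, q = F) or (p = T, t = F, q = T), and the consequent holds there. If p is false, the antecedent forces (p = F, t = F, q = F) or (p = F, t = F, q = T), and the consequent holds there. Either way the consequent holds.

(⟹) This fails. Under p = F, t = T, q = F, the left side is true but the right side is false.

The forward direction fails; the converse holds.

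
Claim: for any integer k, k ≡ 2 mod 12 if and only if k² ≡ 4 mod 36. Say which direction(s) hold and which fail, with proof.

(⇒) fails and (⇐) fails.

(⇒) This fails: take k = 14. Then 14 ≡ 2 (mod 12), but 14² = 196 ≡ 16 (mod 36), not 4.

(⇐) This fails: take k = 16. Then 16² = 256 ≡ 4 (mod 36), yet 16 ≡ 4 (mod 12), not 2.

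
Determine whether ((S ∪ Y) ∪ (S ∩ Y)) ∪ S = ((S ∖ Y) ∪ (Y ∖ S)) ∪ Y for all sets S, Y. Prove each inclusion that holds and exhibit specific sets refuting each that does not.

(⊆) Let x ∈ ((S ∪ Y) ∪ (S ∩ Y)) ∪ S. Then either x ∈ S and x ∉ Y; or x ∈ Y and x ∉ S; or x ∈ S ∩ Y. In each case x ∈ ((S ∖ Y) ∪ (Y ∖ S)) ∪ Y, so ((S ∪ Y) ∪ (S ∩ Y)) ∪ S ⊆ ((S ∖ Y) ∪ (Y ∖ S)) ∪ Y.

(⊇) Let x ∈ ((S ∖ Y) ∪ (Y ∖ S)) ∪ Y. Then either x ∈ S and x ∉ Y; or x ∈ Y and x ∉ S; or x ∈ S ∩ Y. In each case x ∈ ((S ∪ Y) ∪ (S ∩ Y)) ∪ S, so ((S ∖ Y) ∪ (Y ∖ S)) ∪ Y ⊆ ((S ∪ Y) ∪ (S ∩ Y)) ∪ S.

Both inclusions hold; the sets are equal.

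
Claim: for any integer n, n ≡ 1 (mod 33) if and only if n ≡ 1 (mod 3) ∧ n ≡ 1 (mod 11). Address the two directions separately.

(⟹) Suppose n ≡ 1 (mod 33); write n = 33j + 1. Since 3 ∣ 33, reducing mod 3 gives n ≡ 1 (mod 3); since 11 ∣ 33, reducing mod 11 gives n ≡ 1 (mod 11).

(⟸) Conversely, if n ≡ 1 (mod 3) and n ≡ 1 (mod 11), then by the Chinese remainder theorem n ≡ 1 (mod 33). This is exactly n ≡ 1 (mod 33).

Equivalent; both directions hold.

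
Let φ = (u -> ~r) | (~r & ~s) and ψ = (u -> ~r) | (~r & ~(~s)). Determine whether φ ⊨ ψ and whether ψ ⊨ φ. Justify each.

[⇒] Assume the antecedent. If u is true, the antecedent forces (s = F, u = T, r = F) or (s = T, u = T, r = F), and (u -> ~r) | (~r & ~(~s)) holds there. If u is false, (u -> ~r) | (~r & ~(~s)) reduces to true regardless of the other variables. Either way (u -> ~r) | (~r & ~(~s)) holds.

[⇐] Assume the antecedent. If u is true, the antecedent forces (s = F, u = T, r = F) or (s = T, u = T, r = F), and (u -> ~r) | (~r & ~s) holds there. If u is false, (u -> ~r) | (~r & ~s) reduces to true regardless of the other variables. Either way (u -> ~r) | (~r & ~s) holds.

Both directions hold; the statement is true.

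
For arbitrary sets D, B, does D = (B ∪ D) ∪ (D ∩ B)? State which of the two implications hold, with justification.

(⊆) Let x ∈ D. Then either x ∈ D and x ∉ B; or x ∈ D ∩ B. In each case x ∈ (B ∪ D) ∪ (D ∩ B), so D ⊆ (B ∪ D) ∪ (D ∩ B).

(⊇) This inclusion fails. Take D = ∅, B = {1}; then 1 ∈ (B ∪ D) ∪ (D ∩ B) but 1 ∉ D.

The sets are not equal: only the forward inclusion holds.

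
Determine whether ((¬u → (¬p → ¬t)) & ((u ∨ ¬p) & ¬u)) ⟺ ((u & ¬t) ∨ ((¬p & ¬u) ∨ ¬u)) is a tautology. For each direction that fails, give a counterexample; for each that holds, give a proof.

(⟹) Assume the antecedent. If t is true, the antecedent cannot hold. If t is false, (u & ¬t) ∨ ((¬p & ¬u) ∨ ¬u) reduces to true regardless of the other variables. Either way (u & ¬t) ∨ ((¬p & ¬u) ∨ ¬u) holds.

(⟸) This fails. Under t = T, u = F, p = F, the left side is false but the right side is true.

Only the forward direction holds.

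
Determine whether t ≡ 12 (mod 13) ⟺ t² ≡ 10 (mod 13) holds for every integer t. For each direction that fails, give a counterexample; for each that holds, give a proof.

(⟹) This fails: take t = 12. Then 12 ≡ 12 (mod 13), but 12² = 144 ≡ 1 (mod 13), not 10.

(⟸) This fails: take t = 6. Then 6² = 36 ≡ 10 (mod 13), yet 6 ≡ 6 (mod 13), not 12.

Neither implication holds.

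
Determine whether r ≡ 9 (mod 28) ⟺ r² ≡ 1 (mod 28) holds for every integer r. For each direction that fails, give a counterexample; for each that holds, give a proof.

(⟹) This fails: take r = 9. Then 9 ≡ 9 (mod 28), but 9² = 81 ≡ 25 (mod 28), not 1.

(⟸) This fails: take r = 1. Then 1² = 1 ≡ 1 (mod 28), yet 1 ≡ 1 (mod 28), not 9.

(⇒) fails and (⇐) fails.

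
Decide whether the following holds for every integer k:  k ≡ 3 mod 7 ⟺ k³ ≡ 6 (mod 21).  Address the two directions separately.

Both directions fail.

(→) This fails: take k = 10. Then 10 ≡ 3 (mod 7), but 10³ = 1000 ≡ 13 (mod 21), not 6.

(←) This fails: take k = 6. Then 6³ = 216 ≡ 6 (mod 21), yet 6 ≡ 6 (mod 7), not 3.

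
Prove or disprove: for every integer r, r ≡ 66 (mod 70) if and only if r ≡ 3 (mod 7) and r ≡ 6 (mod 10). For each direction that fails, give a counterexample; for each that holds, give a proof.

(⇒) Suppose r ≡ 66 (mod 70); write r = 70j + 66. Since 7 ∣ 70, reducing mod 7 gives r ≡ 66 ≡ 3 (mod 7); since 10 ∣ 70, reducing mod 10 gives r ≡ 66 ≡ 6 (mod 10).

(⇐) Conversely, if r ≡ 3 (mod 7) and r ≡ 6 (mod 10), then by the Chinese remainder theorem r ≡ 66 (mod 70). This is exactly r ≡ 66 (mod 70).

The biconditional holds.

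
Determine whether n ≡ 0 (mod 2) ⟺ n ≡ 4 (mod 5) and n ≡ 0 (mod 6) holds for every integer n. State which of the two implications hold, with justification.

The forward direction fails; the converse holds.

(⟹) This fails: n = 0 gives 0 ≡ 0 (mod 2) but 0 ≡ 0 (mod 5), so the conjunction on the right does not hold.

(⟸) Conversely, if n ≡ 4 (mod 5) and n ≡ 0 (mod 6), then by the Chinese remainder theorem n ≡ 24 (mod 30). Since 24 ≡ 0 (mod 2) and 2 ∣ 30, we get n ≡ 0 (mod 2).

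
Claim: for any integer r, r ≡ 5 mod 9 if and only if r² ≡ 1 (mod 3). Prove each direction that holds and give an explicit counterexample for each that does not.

The forward direction holds; the converse fails.

Forward direction. Suppose r ≡ 5 (mod 9). Then r² ≡ 5² = 25 (mod 9), and since 3 ∣ 9, also r² ≡ 1 (mod 3).

Converse. This fails: take r = 1. Then 1² = 1 ≡ 1 (mod 3), yet 1 ≡ 1 (mod 9), not 5.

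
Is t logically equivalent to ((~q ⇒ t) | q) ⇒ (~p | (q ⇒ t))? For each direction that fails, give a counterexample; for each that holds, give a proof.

Only the forward implication holds.

Forward direction. Assume the antecedent. If p is true, the antecedent forces (p = T, q = F, t = T) or (p = T, q = T, t = T), and the consequent holds there. If p is false, the consequent reduces to true regardless of the other variables. Either way the consequent holds.

Converse. This fails. Under p = F, q = F, t = F, the left side is false but the right side is true.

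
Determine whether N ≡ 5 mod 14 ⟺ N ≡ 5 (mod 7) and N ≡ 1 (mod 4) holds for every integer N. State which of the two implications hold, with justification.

Only the converse holds.

[⇒] This fails: N = 19 gives 19 ≡ 5 (mod 14) but 19 ≡ 3 (mod 4), so the conjunction on the right does not hold.

[⇐] Conversely, if N ≡ 5 (mod 7) and N ≡ 1 (mod 4), then by the Chinese remainder theorem N ≡ 5 (mod 28). Since 5 ≡ 5 (mod 14) and 14 ∣ 28, we get N ≡ 5 (mod 14).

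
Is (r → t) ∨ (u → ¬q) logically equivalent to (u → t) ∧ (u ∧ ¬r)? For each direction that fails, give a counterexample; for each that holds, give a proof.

(⇒) This fails. Under u = F, t = F, q = F, r = F, the left side is true but the right side is false.

(⇐) Assume the antecedent. If u is true, the antecedent forces (u = T, t = T, q = F, r = F) or (u = T, t = T, q = T, r = F), and (r → t) ∨ (u → ¬q) holds there. If u is false, the antecedent cannot hold. Either way (r → t) ∨ (u → ¬q) holds.

(⇒) fails; (⇐) holds.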